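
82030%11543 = 1229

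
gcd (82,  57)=1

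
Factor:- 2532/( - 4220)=3^1 * 5^( - 1) = 3/5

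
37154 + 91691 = 128845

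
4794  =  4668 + 126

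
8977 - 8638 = 339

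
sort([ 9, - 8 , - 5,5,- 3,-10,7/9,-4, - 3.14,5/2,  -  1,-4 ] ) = [-10, - 8, - 5, -4, - 4,-3.14, - 3, - 1,7/9, 5/2, 5, 9]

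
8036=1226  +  6810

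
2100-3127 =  - 1027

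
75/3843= 25/1281 = 0.02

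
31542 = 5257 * 6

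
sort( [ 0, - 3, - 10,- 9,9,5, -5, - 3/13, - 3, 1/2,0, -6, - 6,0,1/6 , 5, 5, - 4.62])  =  [-10, - 9, - 6,-6, - 5, - 4.62, - 3, - 3, -3/13,0, 0, 0,1/6,1/2,5  ,  5,5,9 ]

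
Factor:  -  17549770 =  - 2^1*5^1*7^1*239^1*1049^1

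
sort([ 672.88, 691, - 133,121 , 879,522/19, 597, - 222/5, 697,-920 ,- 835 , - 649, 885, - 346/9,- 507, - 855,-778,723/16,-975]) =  [ - 975,  -  920,-855 , -835, - 778 ,-649,-507, - 133, - 222/5, - 346/9, 522/19, 723/16, 121 , 597,672.88, 691, 697,879, 885 ]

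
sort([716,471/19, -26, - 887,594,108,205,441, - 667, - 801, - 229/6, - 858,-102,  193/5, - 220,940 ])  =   [- 887,-858, - 801,  -  667,  -  220, - 102, - 229/6, - 26, 471/19,193/5,  108 , 205 , 441, 594,  716,940]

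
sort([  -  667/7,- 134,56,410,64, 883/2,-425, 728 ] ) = [ - 425, - 134, - 667/7,56, 64,410,  883/2,728]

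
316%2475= 316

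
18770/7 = 2681 + 3/7 =2681.43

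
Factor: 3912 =2^3 * 3^1*163^1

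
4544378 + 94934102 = 99478480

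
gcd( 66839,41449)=1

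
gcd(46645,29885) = 5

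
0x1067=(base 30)4jt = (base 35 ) 3EY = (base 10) 4199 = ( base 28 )59R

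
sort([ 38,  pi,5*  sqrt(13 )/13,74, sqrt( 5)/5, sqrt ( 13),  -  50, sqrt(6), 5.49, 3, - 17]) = [-50,-17,sqrt( 5) /5 , 5*sqrt( 13 ) /13,  sqrt(6 ) , 3,pi, sqrt( 13 ),5.49, 38,74] 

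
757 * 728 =551096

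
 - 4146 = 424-4570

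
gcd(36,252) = 36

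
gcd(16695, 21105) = 315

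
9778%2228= 866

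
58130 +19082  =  77212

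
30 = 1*30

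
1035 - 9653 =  - 8618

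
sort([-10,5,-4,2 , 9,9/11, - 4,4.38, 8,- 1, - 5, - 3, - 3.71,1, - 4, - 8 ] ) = [-10, - 8, - 5, - 4, - 4, - 4,  -  3.71,-3, - 1,9/11, 1, 2, 4.38, 5,8,9] 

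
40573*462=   18744726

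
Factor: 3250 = 2^1*5^3*13^1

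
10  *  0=0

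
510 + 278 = 788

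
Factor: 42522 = 2^1*3^1*19^1*373^1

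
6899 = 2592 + 4307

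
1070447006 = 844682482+225764524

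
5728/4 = 1432 = 1432.00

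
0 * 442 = 0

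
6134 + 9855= 15989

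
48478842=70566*687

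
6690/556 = 12 + 9/278 = 12.03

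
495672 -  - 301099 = 796771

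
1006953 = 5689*177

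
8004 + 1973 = 9977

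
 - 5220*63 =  - 328860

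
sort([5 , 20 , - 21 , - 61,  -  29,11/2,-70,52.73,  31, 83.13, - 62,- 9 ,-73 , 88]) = [ - 73, - 70,-62,-61 , - 29,  -  21,-9, 5  ,  11/2, 20, 31,  52.73,83.13, 88] 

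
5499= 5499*1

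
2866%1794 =1072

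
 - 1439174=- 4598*313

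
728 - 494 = 234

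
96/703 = 96/703 = 0.14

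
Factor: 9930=2^1*3^1*5^1* 331^1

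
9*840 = 7560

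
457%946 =457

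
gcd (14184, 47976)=24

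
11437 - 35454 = - 24017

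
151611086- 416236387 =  - 264625301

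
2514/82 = 30 + 27/41   =  30.66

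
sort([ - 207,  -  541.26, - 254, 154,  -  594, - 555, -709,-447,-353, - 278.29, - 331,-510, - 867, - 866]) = [ - 867,-866 ,- 709 , -594, - 555,-541.26, - 510, - 447, - 353, - 331 ,-278.29, - 254 , - 207, 154 ]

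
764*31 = 23684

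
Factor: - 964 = -2^2*241^1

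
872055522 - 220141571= 651913951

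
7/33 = 7/33 = 0.21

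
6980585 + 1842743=8823328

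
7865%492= 485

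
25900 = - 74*( - 350)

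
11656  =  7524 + 4132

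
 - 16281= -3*5427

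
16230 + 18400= 34630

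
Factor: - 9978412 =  - 2^2*23^1*108461^1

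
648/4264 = 81/533 = 0.15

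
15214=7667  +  7547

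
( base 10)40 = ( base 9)44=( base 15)2a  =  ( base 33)17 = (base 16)28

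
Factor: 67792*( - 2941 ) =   -  199376272 = - 2^4 *17^1* 19^1 * 173^1*223^1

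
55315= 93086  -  37771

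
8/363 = 8/363  =  0.02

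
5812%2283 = 1246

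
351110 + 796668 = 1147778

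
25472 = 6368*4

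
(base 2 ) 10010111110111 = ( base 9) 14288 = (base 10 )9719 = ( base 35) 7wo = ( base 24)gkn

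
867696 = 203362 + 664334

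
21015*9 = 189135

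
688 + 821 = 1509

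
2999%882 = 353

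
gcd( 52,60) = 4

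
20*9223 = 184460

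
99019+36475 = 135494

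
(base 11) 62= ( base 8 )104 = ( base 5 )233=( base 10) 68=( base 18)3e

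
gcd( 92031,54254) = 1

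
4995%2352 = 291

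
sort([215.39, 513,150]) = [ 150, 215.39, 513]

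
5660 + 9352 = 15012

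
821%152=61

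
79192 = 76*1042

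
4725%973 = 833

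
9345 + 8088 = 17433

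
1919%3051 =1919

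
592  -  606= - 14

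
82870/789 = 105+25/789= 105.03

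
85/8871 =85/8871=0.01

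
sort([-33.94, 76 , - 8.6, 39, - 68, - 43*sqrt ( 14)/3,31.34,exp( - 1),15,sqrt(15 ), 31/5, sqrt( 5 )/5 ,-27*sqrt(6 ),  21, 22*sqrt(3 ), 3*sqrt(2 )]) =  [-68, - 27*sqrt(6), - 43 * sqrt( 14) /3, - 33.94,-8.6,exp ( - 1), sqrt( 5) /5,sqrt( 15), 3*sqrt ( 2),31/5, 15,21, 31.34,22*sqrt( 3 ),39 , 76]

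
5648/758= 7  +  171/379 =7.45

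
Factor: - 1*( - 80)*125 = 10000 = 2^4*5^4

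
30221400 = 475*63624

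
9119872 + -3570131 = 5549741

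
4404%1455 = 39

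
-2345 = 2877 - 5222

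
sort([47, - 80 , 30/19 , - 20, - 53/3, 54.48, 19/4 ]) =[ - 80, - 20, - 53/3,  30/19,19/4, 47, 54.48] 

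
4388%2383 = 2005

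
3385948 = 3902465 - 516517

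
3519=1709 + 1810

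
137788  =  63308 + 74480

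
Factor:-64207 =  - 11^1*13^1*449^1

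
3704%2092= 1612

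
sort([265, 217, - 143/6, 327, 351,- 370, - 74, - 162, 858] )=[ - 370, - 162, - 74,  -  143/6,217, 265, 327,351,858] 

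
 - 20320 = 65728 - 86048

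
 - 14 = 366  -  380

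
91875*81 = 7441875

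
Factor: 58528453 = 67^1*547^1* 1597^1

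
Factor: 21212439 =3^1*7070813^1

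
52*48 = 2496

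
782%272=238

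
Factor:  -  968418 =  - 2^1 * 3^2*11^1*67^1 * 73^1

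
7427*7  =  51989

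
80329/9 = 80329/9 = 8925.44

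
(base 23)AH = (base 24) A7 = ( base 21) bg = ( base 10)247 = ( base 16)f7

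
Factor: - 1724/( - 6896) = 1/4 = 2^( - 2)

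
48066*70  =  3364620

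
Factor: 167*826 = 2^1*7^1*59^1*167^1 = 137942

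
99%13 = 8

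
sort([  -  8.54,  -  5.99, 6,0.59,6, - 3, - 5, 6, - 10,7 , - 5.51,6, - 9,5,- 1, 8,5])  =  [  -  10, -9,-8.54,- 5.99,  -  5.51,-5, - 3, - 1, 0.59, 5,5,6,6, 6, 6,7,8 ] 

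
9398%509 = 236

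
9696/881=9696/881  =  11.01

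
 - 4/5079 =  - 4/5079 = - 0.00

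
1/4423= 1/4423 = 0.00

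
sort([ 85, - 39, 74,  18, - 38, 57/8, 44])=[ - 39, - 38, 57/8, 18 , 44, 74,85 ] 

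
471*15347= 7228437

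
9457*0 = 0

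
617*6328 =3904376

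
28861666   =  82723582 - 53861916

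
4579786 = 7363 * 622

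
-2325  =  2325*( - 1 ) 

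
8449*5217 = 44078433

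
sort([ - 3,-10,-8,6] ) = [-10, - 8,-3, 6]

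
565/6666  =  565/6666 = 0.08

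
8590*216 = 1855440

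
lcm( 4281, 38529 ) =38529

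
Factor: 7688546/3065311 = 2^1*31^( - 1 )*61^( - 1 )*1621^( - 1) * 3844273^1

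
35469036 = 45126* 786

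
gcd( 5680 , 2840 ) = 2840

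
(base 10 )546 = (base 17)1f2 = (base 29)IO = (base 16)222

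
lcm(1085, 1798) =62930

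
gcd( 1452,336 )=12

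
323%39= 11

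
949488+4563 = 954051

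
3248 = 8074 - 4826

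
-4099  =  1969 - 6068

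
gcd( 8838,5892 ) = 2946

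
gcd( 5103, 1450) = 1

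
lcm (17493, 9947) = 507297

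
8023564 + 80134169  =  88157733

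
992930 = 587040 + 405890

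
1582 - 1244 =338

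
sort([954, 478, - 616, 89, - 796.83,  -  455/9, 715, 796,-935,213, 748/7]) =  [  -  935,-796.83, - 616, - 455/9, 89, 748/7,213, 478,715,796,954]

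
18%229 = 18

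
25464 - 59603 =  - 34139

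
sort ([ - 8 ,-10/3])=[ - 8, - 10/3]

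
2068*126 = 260568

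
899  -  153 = 746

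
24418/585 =41 + 433/585 = 41.74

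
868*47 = 40796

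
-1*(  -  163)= 163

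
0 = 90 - 90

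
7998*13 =103974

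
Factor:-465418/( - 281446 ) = 232709/140723 =11^( - 2)*1163^( - 1 ) * 232709^1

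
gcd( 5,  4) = 1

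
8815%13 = 1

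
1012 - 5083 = -4071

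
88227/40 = 88227/40= 2205.68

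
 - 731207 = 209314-940521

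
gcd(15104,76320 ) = 32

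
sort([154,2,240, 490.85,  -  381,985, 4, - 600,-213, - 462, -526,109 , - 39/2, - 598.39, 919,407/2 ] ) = [ - 600, - 598.39 ,-526, - 462,- 381, - 213, - 39/2, 2, 4 , 109,154, 407/2, 240,  490.85 , 919,985]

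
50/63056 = 25/31528 = 0.00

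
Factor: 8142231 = 3^1 * 41^1*53^1*1249^1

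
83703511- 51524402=32179109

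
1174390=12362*95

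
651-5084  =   -4433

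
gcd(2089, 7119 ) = 1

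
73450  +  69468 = 142918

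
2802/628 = 4+145/314 = 4.46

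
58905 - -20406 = 79311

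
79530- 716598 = -637068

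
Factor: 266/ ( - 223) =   -  2^1*7^1*19^1*223^ (-1)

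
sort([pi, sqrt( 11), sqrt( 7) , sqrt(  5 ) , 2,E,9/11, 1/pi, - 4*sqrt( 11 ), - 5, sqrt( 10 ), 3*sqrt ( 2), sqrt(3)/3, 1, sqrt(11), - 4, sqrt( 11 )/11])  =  [ - 4*sqrt (11 ), - 5, - 4, sqrt(11)/11,1/pi, sqrt (3 ) /3, 9/11, 1 , 2, sqrt(5), sqrt ( 7) , E, pi,sqrt(10 ),  sqrt(  11 ), sqrt ( 11), 3*sqrt( 2)]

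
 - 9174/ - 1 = 9174/1 = 9174.00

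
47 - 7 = 40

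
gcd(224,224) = 224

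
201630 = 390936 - 189306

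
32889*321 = 10557369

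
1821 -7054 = - 5233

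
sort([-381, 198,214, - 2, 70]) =[ - 381,-2, 70, 198,214]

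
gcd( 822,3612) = 6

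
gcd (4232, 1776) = 8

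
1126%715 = 411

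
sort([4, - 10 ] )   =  [ - 10, 4 ]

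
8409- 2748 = 5661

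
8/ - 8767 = -1 + 8759/8767 = - 0.00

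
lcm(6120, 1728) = 146880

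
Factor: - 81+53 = -2^2  *7^1 = -  28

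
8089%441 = 151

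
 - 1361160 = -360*3781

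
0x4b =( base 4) 1023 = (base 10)75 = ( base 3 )2210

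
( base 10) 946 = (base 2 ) 1110110010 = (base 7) 2521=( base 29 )13i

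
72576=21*3456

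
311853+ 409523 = 721376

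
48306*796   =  38451576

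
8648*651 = 5629848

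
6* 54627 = 327762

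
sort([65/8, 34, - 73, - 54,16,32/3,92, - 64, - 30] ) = [ -73, - 64,-54, - 30,65/8, 32/3, 16, 34, 92] 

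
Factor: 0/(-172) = 0^1 = 0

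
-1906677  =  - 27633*69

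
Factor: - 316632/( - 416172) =2^1*167^1* 439^( - 1) = 334/439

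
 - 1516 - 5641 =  - 7157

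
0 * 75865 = 0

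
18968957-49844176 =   -  30875219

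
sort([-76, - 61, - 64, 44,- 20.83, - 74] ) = [ - 76, - 74, -64, - 61, - 20.83, 44]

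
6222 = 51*122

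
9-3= 6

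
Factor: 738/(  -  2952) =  - 1/4  =  - 2^( - 2 )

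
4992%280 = 232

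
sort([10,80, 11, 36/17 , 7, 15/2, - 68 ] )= [  -  68, 36/17, 7, 15/2,10,11, 80]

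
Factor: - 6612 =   -  2^2* 3^1*19^1 *29^1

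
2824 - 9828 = - 7004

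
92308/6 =15384 + 2/3 = 15384.67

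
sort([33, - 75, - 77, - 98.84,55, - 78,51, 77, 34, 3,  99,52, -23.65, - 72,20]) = [ - 98.84, - 78, - 77, - 75, - 72, - 23.65, 3,20, 33, 34,51, 52 , 55, 77,99 ] 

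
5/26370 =1/5274 = 0.00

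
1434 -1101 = 333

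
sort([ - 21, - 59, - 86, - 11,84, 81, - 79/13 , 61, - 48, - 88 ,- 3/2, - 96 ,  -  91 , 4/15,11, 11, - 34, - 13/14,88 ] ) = [ - 96, - 91, -88 , - 86, - 59, - 48, - 34, - 21, - 11, - 79/13,- 3/2 ,-13/14, 4/15,11,11,  61,81,84,88]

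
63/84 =3/4 =0.75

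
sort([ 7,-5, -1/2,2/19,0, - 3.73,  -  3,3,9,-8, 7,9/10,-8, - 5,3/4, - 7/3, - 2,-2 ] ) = [-8, - 8,-5, - 5  ,  -  3.73, - 3,-7/3,  -  2, - 2, - 1/2,0,  2/19 , 3/4,9/10 , 3,7,7,9]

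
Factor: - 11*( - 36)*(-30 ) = -2^3*3^3*5^1*11^1 = - 11880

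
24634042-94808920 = - 70174878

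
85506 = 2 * 42753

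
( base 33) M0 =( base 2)1011010110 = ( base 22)1b0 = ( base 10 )726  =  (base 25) 141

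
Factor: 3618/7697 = 2^1*3^3* 43^( - 1 )*67^1*179^( - 1 ) 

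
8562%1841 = 1198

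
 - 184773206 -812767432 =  - 997540638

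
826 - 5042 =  - 4216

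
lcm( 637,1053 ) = 51597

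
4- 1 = 3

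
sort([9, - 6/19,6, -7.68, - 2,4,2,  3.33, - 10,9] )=[ - 10,-7.68, -2,  -  6/19,2,3.33, 4,6, 9,9 ]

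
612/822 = 102/137= 0.74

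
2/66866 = 1/33433 = 0.00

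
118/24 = 4+ 11/12  =  4.92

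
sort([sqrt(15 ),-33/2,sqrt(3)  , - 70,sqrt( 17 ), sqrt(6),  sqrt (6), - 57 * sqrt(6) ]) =[ -57*sqrt(6) ,-70, - 33/2,sqrt(3 ), sqrt(6),sqrt (6 ),sqrt(15), sqrt(17) ] 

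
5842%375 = 217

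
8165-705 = 7460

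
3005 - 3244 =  - 239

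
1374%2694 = 1374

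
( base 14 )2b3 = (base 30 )i9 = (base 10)549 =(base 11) 45a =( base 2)1000100101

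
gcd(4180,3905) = 55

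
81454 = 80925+529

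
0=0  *235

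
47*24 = 1128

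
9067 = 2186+6881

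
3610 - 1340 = 2270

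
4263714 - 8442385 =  - 4178671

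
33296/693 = 48 + 32/693 = 48.05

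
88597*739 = 65473183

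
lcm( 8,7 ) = 56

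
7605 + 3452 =11057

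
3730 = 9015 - 5285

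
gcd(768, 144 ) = 48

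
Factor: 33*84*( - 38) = - 2^3*3^2*7^1*11^1*19^1 = - 105336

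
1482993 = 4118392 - 2635399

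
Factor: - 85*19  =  - 5^1*17^1*19^1 =-  1615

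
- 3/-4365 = 1/1455= 0.00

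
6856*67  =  459352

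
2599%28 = 23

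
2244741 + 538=2245279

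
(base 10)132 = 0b10000100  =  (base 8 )204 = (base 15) 8C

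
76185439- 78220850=-2035411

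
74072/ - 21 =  - 74072/21 = -  3527.24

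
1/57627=1/57627 = 0.00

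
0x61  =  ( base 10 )97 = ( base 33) 2V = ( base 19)52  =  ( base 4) 1201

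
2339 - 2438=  - 99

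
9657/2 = 4828 + 1/2 = 4828.50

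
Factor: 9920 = 2^6*5^1*31^1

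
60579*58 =3513582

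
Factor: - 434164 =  - 2^2*108541^1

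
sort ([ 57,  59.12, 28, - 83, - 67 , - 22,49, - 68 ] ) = [ - 83,-68, - 67, - 22, 28,  49, 57,  59.12 ] 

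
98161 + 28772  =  126933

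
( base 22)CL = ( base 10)285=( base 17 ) gd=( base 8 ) 435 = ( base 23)c9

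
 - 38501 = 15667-54168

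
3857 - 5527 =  - 1670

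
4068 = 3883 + 185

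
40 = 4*10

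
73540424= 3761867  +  69778557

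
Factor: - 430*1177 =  - 2^1*5^1*11^1*43^1*107^1 = -506110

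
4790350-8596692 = - 3806342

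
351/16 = 351/16=21.94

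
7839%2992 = 1855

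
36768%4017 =615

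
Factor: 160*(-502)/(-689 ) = 2^6 * 5^1 * 13^( - 1) * 53^( - 1 ) * 251^1 = 80320/689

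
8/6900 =2/1725   =  0.00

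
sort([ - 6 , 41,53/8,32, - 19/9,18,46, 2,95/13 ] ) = [ - 6, - 19/9, 2,53/8,95/13,18,32 , 41,46]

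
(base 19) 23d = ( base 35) MM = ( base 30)QC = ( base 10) 792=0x318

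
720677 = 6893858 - 6173181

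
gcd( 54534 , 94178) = 2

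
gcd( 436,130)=2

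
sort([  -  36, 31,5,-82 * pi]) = [ - 82*pi, - 36,  5,31 ]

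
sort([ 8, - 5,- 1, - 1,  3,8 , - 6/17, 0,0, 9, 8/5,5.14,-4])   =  [ - 5 , - 4, - 1, - 1 , - 6/17, 0,0,8/5, 3,5.14,8,8, 9]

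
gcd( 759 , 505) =1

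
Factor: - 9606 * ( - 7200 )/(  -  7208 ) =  - 2^3  *  3^3 * 5^2*17^( - 1) *53^( - 1)*1601^1 = - 8645400/901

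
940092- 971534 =  -  31442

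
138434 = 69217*2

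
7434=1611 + 5823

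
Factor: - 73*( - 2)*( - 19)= -2774  =  - 2^1 * 19^1*73^1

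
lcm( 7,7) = 7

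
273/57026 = 273/57026 = 0.00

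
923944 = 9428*98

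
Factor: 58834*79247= 2^1*7^1 * 23^1*1279^1*11321^1 = 4662417998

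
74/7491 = 74/7491 = 0.01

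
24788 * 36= 892368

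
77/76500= 77/76500=0.00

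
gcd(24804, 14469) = 2067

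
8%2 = 0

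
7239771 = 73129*99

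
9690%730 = 200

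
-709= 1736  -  2445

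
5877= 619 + 5258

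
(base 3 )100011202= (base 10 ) 6689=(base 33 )64N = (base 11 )5031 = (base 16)1A21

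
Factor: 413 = 7^1 *59^1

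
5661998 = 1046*5413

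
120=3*40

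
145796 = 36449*4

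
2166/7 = 309 + 3/7 = 309.43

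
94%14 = 10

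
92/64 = 23/16 = 1.44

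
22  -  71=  - 49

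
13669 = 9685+3984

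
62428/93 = 62428/93  =  671.27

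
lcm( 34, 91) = 3094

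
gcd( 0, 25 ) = 25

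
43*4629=199047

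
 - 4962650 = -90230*55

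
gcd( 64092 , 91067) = 1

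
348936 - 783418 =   -  434482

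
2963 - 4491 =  - 1528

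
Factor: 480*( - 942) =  - 2^6*3^2*5^1*157^1  =  - 452160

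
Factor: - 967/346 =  - 2^( - 1)*173^( - 1)*967^1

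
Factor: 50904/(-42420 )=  - 6/5= - 2^1 * 3^1 *5^(  -  1) 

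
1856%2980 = 1856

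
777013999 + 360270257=1137284256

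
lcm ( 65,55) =715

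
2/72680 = 1/36340 = 0.00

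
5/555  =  1/111 = 0.01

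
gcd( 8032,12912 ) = 16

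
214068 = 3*71356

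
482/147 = 3 +41/147 = 3.28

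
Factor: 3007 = 31^1*97^1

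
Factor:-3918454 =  - 2^1*1959227^1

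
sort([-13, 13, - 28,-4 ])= [-28, - 13, - 4,  13]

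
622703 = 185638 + 437065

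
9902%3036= 794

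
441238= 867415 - 426177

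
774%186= 30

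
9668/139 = 69 + 77/139= 69.55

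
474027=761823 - 287796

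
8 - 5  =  3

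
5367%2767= 2600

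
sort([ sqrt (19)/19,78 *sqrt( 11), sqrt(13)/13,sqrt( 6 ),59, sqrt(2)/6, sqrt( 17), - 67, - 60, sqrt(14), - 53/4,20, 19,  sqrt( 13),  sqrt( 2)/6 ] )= [ - 67, - 60, - 53/4, sqrt( 19 )/19, sqrt( 2 ) /6, sqrt( 2 ) /6,sqrt( 13 ) /13, sqrt( 6 ), sqrt( 13 ), sqrt( 14), sqrt( 17 ), 19,20, 59, 78 * sqrt( 11 )]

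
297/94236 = 99/31412 = 0.00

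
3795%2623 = 1172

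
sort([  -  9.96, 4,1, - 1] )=[ - 9.96,-1, 1,4 ]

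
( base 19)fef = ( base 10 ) 5696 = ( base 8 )13100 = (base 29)6MC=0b1011001000000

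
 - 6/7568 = - 1 + 3781/3784 = - 0.00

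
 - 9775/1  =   - 9775 = -9775.00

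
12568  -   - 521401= 533969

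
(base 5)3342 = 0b111011000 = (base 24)jg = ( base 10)472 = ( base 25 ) IM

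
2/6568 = 1/3284= 0.00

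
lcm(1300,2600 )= 2600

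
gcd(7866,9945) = 9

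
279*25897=7225263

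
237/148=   237/148  =  1.60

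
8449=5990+2459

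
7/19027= 7/19027 = 0.00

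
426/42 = 10 + 1/7 = 10.14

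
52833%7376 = 1201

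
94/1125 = 94/1125=0.08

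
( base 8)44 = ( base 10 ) 36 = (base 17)22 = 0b100100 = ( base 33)13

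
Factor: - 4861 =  - 4861^1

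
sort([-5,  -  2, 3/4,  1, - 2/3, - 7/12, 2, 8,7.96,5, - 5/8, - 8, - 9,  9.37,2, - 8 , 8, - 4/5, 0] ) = [ - 9,  -  8,  -  8, - 5 , - 2,- 4/5, - 2/3,  -  5/8 , - 7/12, 0, 3/4, 1 , 2, 2,5, 7.96, 8 , 8, 9.37]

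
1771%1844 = 1771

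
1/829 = 1/829 = 0.00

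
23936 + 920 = 24856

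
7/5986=7/5986 = 0.00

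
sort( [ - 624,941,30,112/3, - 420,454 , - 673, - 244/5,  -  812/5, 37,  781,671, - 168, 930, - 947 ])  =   [ - 947,  -  673, - 624, - 420, - 168 , - 812/5, - 244/5,  30, 37,112/3,454,671 , 781,930,  941]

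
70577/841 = 83+774/841 = 83.92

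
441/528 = 147/176 = 0.84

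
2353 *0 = 0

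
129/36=43/12 = 3.58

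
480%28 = 4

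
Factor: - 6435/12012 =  - 15/28 = - 2^ ( - 2)*3^1* 5^1*7^(-1)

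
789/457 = 789/457= 1.73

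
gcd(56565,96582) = 3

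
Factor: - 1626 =-2^1*3^1*271^1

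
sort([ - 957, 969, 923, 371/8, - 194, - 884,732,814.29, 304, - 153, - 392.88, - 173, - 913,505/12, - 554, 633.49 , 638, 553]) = [ - 957, -913,-884, -554,  -  392.88, - 194, - 173, - 153  ,  505/12 , 371/8, 304, 553,633.49,638 , 732,814.29,923,969]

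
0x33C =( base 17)2ec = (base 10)828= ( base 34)oc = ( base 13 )4b9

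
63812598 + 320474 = 64133072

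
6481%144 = 1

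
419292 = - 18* ( - 23294)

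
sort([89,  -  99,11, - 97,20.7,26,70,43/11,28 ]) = [ - 99, - 97,43/11, 11,20.7,26, 28,70,89]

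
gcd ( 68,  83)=1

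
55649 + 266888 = 322537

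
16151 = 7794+8357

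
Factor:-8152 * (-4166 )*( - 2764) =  - 93868845248 =-2^6*691^1 *1019^1*2083^1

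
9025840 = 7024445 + 2001395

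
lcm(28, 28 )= 28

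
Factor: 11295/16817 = 45/67= 3^2 * 5^1*67^( -1) 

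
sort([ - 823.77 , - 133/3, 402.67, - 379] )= [  -  823.77, - 379, - 133/3 , 402.67] 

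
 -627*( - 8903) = 5582181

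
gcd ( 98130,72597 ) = 3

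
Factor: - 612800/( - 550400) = 383/344 = 2^( - 3 )*43^( - 1) *383^1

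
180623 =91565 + 89058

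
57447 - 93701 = - 36254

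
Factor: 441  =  3^2*7^2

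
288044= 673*428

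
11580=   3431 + 8149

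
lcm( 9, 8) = 72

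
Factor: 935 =5^1*  11^1*17^1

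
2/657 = 2/657= 0.00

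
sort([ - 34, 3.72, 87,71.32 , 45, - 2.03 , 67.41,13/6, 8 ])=[  -  34,- 2.03, 13/6, 3.72,8,45,67.41, 71.32,87 ]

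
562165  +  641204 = 1203369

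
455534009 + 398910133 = 854444142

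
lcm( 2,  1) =2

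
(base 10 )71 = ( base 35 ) 21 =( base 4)1013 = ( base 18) 3h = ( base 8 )107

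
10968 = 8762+2206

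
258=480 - 222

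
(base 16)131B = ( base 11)3747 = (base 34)47T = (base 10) 4891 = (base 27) 6j4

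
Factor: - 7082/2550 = - 3^ ( - 1 ) * 5^( - 2 ) * 17^(-1)*3541^1 = - 3541/1275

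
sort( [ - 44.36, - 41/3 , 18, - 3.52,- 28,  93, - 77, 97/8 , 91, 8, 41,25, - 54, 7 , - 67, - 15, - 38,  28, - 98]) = [ - 98, - 77, - 67, - 54 , - 44.36, - 38, - 28, -15,-41/3,-3.52, 7 , 8, 97/8,18,25,28, 41,91 , 93]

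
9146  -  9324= -178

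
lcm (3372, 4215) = 16860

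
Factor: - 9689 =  - 9689^1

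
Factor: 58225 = 5^2*17^1*137^1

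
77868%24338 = 4854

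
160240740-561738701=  - 401497961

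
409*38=15542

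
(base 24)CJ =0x133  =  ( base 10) 307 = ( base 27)ba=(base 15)157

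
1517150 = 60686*25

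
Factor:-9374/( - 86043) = 218/2001 =2^1*3^( - 1 )*23^( - 1 )*29^( - 1)*109^1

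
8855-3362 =5493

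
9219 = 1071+8148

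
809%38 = 11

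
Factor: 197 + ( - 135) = 62 = 2^1*31^1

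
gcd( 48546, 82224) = 18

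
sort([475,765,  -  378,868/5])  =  [-378 , 868/5,475,765] 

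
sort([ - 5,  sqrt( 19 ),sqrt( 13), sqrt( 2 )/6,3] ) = [ - 5,sqrt ( 2)/6, 3,sqrt(13) , sqrt(19 )]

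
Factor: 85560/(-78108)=  -  2^1 * 5^1 *31^1 * 283^( - 1) = - 310/283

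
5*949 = 4745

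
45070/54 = 834 + 17/27 = 834.63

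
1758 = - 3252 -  - 5010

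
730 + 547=1277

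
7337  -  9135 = - 1798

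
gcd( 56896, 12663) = 7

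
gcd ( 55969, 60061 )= 1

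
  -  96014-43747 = -139761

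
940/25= 188/5 = 37.60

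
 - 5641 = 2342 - 7983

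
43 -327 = - 284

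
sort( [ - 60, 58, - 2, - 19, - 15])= [  -  60,-19, - 15, - 2,58 ]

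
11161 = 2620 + 8541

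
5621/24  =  5621/24 = 234.21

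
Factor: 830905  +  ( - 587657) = 243248 = 2^4*23^1*661^1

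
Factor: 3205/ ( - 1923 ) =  - 5/3= - 3^(-1 )*5^1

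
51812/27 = 51812/27= 1918.96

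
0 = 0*4305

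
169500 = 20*8475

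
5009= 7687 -2678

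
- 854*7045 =-6016430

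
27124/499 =27124/499 = 54.36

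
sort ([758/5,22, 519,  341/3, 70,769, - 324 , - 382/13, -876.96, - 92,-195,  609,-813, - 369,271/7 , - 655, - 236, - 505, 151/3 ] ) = [ - 876.96, - 813, - 655, - 505, - 369, - 324, - 236,-195, - 92, - 382/13, 22,271/7, 151/3, 70, 341/3, 758/5 , 519, 609, 769]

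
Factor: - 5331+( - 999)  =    -  2^1 * 3^1*5^1*211^1 = - 6330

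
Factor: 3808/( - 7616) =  - 2^( - 1)= - 1/2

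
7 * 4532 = 31724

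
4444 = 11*404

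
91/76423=91/76423= 0.00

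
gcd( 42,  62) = 2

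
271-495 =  - 224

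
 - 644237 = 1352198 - 1996435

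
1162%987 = 175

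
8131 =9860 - 1729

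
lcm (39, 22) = 858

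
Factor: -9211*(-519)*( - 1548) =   -  7400227932 = - 2^2*3^3*43^1*61^1*151^1 *173^1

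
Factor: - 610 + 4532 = 2^1*37^1*53^1 = 3922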